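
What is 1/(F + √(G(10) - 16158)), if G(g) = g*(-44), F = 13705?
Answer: 13705/187843623 - I*√16598/187843623 ≈ 7.296e-5 - 6.8585e-7*I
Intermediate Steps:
G(g) = -44*g
1/(F + √(G(10) - 16158)) = 1/(13705 + √(-44*10 - 16158)) = 1/(13705 + √(-440 - 16158)) = 1/(13705 + √(-16598)) = 1/(13705 + I*√16598)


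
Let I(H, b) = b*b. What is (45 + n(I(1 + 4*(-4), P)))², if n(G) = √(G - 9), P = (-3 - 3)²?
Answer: 3312 + 270*√143 ≈ 6540.7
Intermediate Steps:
P = 36 (P = (-6)² = 36)
I(H, b) = b²
n(G) = √(-9 + G)
(45 + n(I(1 + 4*(-4), P)))² = (45 + √(-9 + 36²))² = (45 + √(-9 + 1296))² = (45 + √1287)² = (45 + 3*√143)²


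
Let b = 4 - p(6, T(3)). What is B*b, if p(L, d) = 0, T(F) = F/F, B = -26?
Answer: -104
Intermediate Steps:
T(F) = 1
b = 4 (b = 4 - 1*0 = 4 + 0 = 4)
B*b = -26*4 = -104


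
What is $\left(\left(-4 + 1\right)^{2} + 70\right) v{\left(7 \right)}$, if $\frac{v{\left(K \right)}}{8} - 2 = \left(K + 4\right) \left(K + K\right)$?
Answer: $98592$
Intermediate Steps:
$v{\left(K \right)} = 16 + 16 K \left(4 + K\right)$ ($v{\left(K \right)} = 16 + 8 \left(K + 4\right) \left(K + K\right) = 16 + 8 \left(4 + K\right) 2 K = 16 + 8 \cdot 2 K \left(4 + K\right) = 16 + 16 K \left(4 + K\right)$)
$\left(\left(-4 + 1\right)^{2} + 70\right) v{\left(7 \right)} = \left(\left(-4 + 1\right)^{2} + 70\right) \left(16 + 16 \cdot 7^{2} + 64 \cdot 7\right) = \left(\left(-3\right)^{2} + 70\right) \left(16 + 16 \cdot 49 + 448\right) = \left(9 + 70\right) \left(16 + 784 + 448\right) = 79 \cdot 1248 = 98592$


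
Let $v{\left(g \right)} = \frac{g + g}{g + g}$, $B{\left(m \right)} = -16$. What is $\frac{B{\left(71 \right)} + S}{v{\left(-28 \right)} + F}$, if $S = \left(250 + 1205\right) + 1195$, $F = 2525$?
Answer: $\frac{439}{421} \approx 1.0428$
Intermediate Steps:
$v{\left(g \right)} = 1$ ($v{\left(g \right)} = \frac{2 g}{2 g} = 2 g \frac{1}{2 g} = 1$)
$S = 2650$ ($S = 1455 + 1195 = 2650$)
$\frac{B{\left(71 \right)} + S}{v{\left(-28 \right)} + F} = \frac{-16 + 2650}{1 + 2525} = \frac{2634}{2526} = 2634 \cdot \frac{1}{2526} = \frac{439}{421}$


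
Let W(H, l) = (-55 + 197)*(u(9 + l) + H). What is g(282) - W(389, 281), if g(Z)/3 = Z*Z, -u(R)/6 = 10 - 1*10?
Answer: 183334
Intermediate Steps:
u(R) = 0 (u(R) = -6*(10 - 1*10) = -6*(10 - 10) = -6*0 = 0)
g(Z) = 3*Z**2 (g(Z) = 3*(Z*Z) = 3*Z**2)
W(H, l) = 142*H (W(H, l) = (-55 + 197)*(0 + H) = 142*H)
g(282) - W(389, 281) = 3*282**2 - 142*389 = 3*79524 - 1*55238 = 238572 - 55238 = 183334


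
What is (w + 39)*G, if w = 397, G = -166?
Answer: -72376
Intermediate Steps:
(w + 39)*G = (397 + 39)*(-166) = 436*(-166) = -72376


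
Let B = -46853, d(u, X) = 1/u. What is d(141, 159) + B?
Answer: -6606272/141 ≈ -46853.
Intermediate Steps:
d(141, 159) + B = 1/141 - 46853 = -6606272/141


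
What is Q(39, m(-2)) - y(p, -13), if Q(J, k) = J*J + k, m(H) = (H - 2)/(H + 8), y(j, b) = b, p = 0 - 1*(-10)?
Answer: 4600/3 ≈ 1533.3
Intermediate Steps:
p = 10 (p = 0 + 10 = 10)
m(H) = (-2 + H)/(8 + H)
Q(J, k) = k + J**2 (Q(J, k) = J**2 + k = k + J**2)
Q(39, m(-2)) - y(p, -13) = ((-2 - 2)/(8 - 2) + 39**2) - 1*(-13) = (-4/6 + 1521) + 13 = ((1/6)*(-4) + 1521) + 13 = (-2/3 + 1521) + 13 = 4561/3 + 13 = 4600/3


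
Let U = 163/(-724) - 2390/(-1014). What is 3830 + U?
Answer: 1406652979/367068 ≈ 3832.1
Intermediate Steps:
U = 782539/367068 (U = 163*(-1/724) - 2390*(-1/1014) = -163/724 + 1195/507 = 782539/367068 ≈ 2.1319)
3830 + U = 3830 + 782539/367068 = 1406652979/367068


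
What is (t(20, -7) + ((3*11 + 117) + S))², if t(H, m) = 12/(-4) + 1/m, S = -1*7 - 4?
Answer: 904401/49 ≈ 18457.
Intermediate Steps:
S = -11 (S = -7 - 4 = -11)
t(H, m) = -3 + 1/m (t(H, m) = 12*(-¼) + 1/m = -3 + 1/m)
(t(20, -7) + ((3*11 + 117) + S))² = ((-3 + 1/(-7)) + ((3*11 + 117) - 11))² = ((-3 - ⅐) + ((33 + 117) - 11))² = (-22/7 + (150 - 11))² = (-22/7 + 139)² = (951/7)² = 904401/49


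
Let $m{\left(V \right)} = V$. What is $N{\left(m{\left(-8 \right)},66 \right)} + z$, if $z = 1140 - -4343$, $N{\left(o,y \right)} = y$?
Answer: $5549$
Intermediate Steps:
$z = 5483$ ($z = 1140 + 4343 = 5483$)
$N{\left(m{\left(-8 \right)},66 \right)} + z = 66 + 5483 = 5549$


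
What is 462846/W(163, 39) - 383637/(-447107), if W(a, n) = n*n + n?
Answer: 34590026707/116247820 ≈ 297.55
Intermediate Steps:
W(a, n) = n + n**2 (W(a, n) = n**2 + n = n + n**2)
462846/W(163, 39) - 383637/(-447107) = 462846/((39*(1 + 39))) - 383637/(-447107) = 462846/((39*40)) - 383637*(-1/447107) = 462846/1560 + 383637/447107 = 462846*(1/1560) + 383637/447107 = 77141/260 + 383637/447107 = 34590026707/116247820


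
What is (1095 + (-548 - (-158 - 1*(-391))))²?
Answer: 98596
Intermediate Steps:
(1095 + (-548 - (-158 - 1*(-391))))² = (1095 + (-548 - (-158 + 391)))² = (1095 + (-548 - 1*233))² = (1095 + (-548 - 233))² = (1095 - 781)² = 314² = 98596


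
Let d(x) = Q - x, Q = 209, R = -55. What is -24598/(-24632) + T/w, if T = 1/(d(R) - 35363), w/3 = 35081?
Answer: 45431571964727/45494368686012 ≈ 0.99862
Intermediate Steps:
d(x) = 209 - x
w = 105243 (w = 3*35081 = 105243)
T = -1/35099 (T = 1/((209 - 1*(-55)) - 35363) = 1/((209 + 55) - 35363) = 1/(264 - 35363) = 1/(-35099) = -1/35099 ≈ -2.8491e-5)
-24598/(-24632) + T/w = -24598/(-24632) - 1/35099/105243 = -24598*(-1/24632) - 1/35099*1/105243 = 12299/12316 - 1/3693924057 = 45431571964727/45494368686012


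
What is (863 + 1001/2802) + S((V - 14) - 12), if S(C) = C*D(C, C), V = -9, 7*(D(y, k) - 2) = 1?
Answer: 2208977/2802 ≈ 788.36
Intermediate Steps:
D(y, k) = 15/7 (D(y, k) = 2 + (⅐)*1 = 2 + ⅐ = 15/7)
S(C) = 15*C/7 (S(C) = C*(15/7) = 15*C/7)
(863 + 1001/2802) + S((V - 14) - 12) = (863 + 1001/2802) + 15*((-9 - 14) - 12)/7 = (863 + 1001*(1/2802)) + 15*(-23 - 12)/7 = (863 + 1001/2802) + (15/7)*(-35) = 2419127/2802 - 75 = 2208977/2802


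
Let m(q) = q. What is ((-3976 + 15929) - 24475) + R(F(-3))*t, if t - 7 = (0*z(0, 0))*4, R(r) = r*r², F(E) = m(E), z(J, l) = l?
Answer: -12711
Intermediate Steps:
F(E) = E
R(r) = r³
t = 7 (t = 7 + (0*0)*4 = 7 + 0*4 = 7 + 0 = 7)
((-3976 + 15929) - 24475) + R(F(-3))*t = ((-3976 + 15929) - 24475) + (-3)³*7 = (11953 - 24475) - 27*7 = -12522 - 189 = -12711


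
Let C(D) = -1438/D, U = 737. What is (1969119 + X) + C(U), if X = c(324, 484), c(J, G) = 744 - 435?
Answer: 1451466998/737 ≈ 1.9694e+6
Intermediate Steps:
c(J, G) = 309
X = 309
(1969119 + X) + C(U) = (1969119 + 309) - 1438/737 = 1969428 - 1438*1/737 = 1969428 - 1438/737 = 1451466998/737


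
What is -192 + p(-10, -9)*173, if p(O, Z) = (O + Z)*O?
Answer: 32678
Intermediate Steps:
p(O, Z) = O*(O + Z)
-192 + p(-10, -9)*173 = -192 - 10*(-10 - 9)*173 = -192 - 10*(-19)*173 = -192 + 190*173 = -192 + 32870 = 32678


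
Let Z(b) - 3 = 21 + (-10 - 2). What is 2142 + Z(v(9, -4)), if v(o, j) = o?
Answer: 2154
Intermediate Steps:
Z(b) = 12 (Z(b) = 3 + (21 + (-10 - 2)) = 3 + (21 - 12) = 3 + 9 = 12)
2142 + Z(v(9, -4)) = 2142 + 12 = 2154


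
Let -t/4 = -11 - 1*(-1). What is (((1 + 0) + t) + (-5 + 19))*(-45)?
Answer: -2475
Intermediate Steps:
t = 40 (t = -4*(-11 - 1*(-1)) = -4*(-11 + 1) = -4*(-10) = 40)
(((1 + 0) + t) + (-5 + 19))*(-45) = (((1 + 0) + 40) + (-5 + 19))*(-45) = ((1 + 40) + 14)*(-45) = (41 + 14)*(-45) = 55*(-45) = -2475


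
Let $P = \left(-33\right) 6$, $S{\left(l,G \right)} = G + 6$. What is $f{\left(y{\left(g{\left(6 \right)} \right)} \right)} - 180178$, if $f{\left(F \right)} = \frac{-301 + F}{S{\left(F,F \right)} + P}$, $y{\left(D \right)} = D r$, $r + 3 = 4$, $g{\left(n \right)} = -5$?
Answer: $- \frac{35494760}{197} \approx -1.8018 \cdot 10^{5}$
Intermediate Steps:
$S{\left(l,G \right)} = 6 + G$
$r = 1$ ($r = -3 + 4 = 1$)
$P = -198$
$y{\left(D \right)} = D$ ($y{\left(D \right)} = D 1 = D$)
$f{\left(F \right)} = \frac{-301 + F}{-192 + F}$ ($f{\left(F \right)} = \frac{-301 + F}{\left(6 + F\right) - 198} = \frac{-301 + F}{-192 + F}$)
$f{\left(y{\left(g{\left(6 \right)} \right)} \right)} - 180178 = \frac{-301 - 5}{-192 - 5} - 180178 = \frac{1}{-197} \left(-306\right) - 180178 = \left(- \frac{1}{197}\right) \left(-306\right) - 180178 = \frac{306}{197} - 180178 = - \frac{35494760}{197}$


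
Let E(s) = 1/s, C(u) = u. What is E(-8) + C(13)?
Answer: 103/8 ≈ 12.875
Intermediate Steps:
E(-8) + C(13) = 1/(-8) + 13 = -⅛ + 13 = 103/8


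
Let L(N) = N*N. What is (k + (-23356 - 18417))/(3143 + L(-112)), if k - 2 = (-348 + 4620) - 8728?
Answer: -15409/5229 ≈ -2.9468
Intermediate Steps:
L(N) = N**2
k = -4454 (k = 2 + ((-348 + 4620) - 8728) = 2 + (4272 - 8728) = 2 - 4456 = -4454)
(k + (-23356 - 18417))/(3143 + L(-112)) = (-4454 + (-23356 - 18417))/(3143 + (-112)**2) = (-4454 - 41773)/(3143 + 12544) = -46227/15687 = -46227*1/15687 = -15409/5229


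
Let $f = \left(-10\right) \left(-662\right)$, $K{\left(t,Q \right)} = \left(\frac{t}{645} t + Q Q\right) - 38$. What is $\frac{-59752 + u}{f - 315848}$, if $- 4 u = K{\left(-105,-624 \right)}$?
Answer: $\frac{27019613}{53187216} \approx 0.50801$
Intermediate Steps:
$K{\left(t,Q \right)} = -38 + Q^{2} + \frac{t^{2}}{645}$ ($K{\left(t,Q \right)} = \left(t \frac{1}{645} t + Q^{2}\right) - 38 = \left(\frac{t}{645} t + Q^{2}\right) - 38 = \left(\frac{t^{2}}{645} + Q^{2}\right) - 38 = \left(Q^{2} + \frac{t^{2}}{645}\right) - 38 = -38 + Q^{2} + \frac{t^{2}}{645}$)
$u = - \frac{16742269}{172}$ ($u = - \frac{-38 + \left(-624\right)^{2} + \frac{\left(-105\right)^{2}}{645}}{4} = - \frac{-38 + 389376 + \frac{1}{645} \cdot 11025}{4} = - \frac{-38 + 389376 + \frac{735}{43}}{4} = \left(- \frac{1}{4}\right) \frac{16742269}{43} = - \frac{16742269}{172} \approx -97339.0$)
$f = 6620$
$\frac{-59752 + u}{f - 315848} = \frac{-59752 - \frac{16742269}{172}}{6620 - 315848} = - \frac{27019613}{172 \left(-309228\right)} = \left(- \frac{27019613}{172}\right) \left(- \frac{1}{309228}\right) = \frac{27019613}{53187216}$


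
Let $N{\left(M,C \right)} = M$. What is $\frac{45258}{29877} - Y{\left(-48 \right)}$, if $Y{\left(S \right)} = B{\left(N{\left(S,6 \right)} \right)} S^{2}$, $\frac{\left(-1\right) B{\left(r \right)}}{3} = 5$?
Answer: $\frac{344198126}{9959} \approx 34562.0$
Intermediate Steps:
$B{\left(r \right)} = -15$ ($B{\left(r \right)} = \left(-3\right) 5 = -15$)
$Y{\left(S \right)} = - 15 S^{2}$
$\frac{45258}{29877} - Y{\left(-48 \right)} = \frac{45258}{29877} - - 15 \left(-48\right)^{2} = 45258 \cdot \frac{1}{29877} - \left(-15\right) 2304 = \frac{15086}{9959} - -34560 = \frac{15086}{9959} + 34560 = \frac{344198126}{9959}$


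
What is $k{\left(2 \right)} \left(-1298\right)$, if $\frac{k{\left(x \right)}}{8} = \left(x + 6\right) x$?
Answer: $-166144$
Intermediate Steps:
$k{\left(x \right)} = 8 x \left(6 + x\right)$ ($k{\left(x \right)} = 8 \left(x + 6\right) x = 8 \left(6 + x\right) x = 8 x \left(6 + x\right)$)
$k{\left(2 \right)} \left(-1298\right) = 8 \cdot 2 \left(6 + 2\right) \left(-1298\right) = 8 \cdot 2 \cdot 8 \left(-1298\right) = 128 \left(-1298\right) = -166144$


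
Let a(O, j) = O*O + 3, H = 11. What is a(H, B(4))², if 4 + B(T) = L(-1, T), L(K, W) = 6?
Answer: 15376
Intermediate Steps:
B(T) = 2 (B(T) = -4 + 6 = 2)
a(O, j) = 3 + O² (a(O, j) = O² + 3 = 3 + O²)
a(H, B(4))² = (3 + 11²)² = (3 + 121)² = 124² = 15376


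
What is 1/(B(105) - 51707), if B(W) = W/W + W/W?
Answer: -1/51705 ≈ -1.9340e-5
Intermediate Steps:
B(W) = 2 (B(W) = 1 + 1 = 2)
1/(B(105) - 51707) = 1/(2 - 51707) = 1/(-51705) = -1/51705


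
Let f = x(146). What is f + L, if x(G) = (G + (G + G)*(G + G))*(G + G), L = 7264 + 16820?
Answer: 24963804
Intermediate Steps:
L = 24084
x(G) = 2*G*(G + 4*G²) (x(G) = (G + (2*G)*(2*G))*(2*G) = (G + 4*G²)*(2*G) = 2*G*(G + 4*G²))
f = 24939720 (f = 146²*(2 + 8*146) = 21316*(2 + 1168) = 21316*1170 = 24939720)
f + L = 24939720 + 24084 = 24963804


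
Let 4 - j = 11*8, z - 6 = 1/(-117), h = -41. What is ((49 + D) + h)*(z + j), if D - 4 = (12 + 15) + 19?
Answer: -529366/117 ≈ -4524.5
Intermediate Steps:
z = 701/117 (z = 6 + 1/(-117) = 6 - 1/117 = 701/117 ≈ 5.9915)
D = 50 (D = 4 + ((12 + 15) + 19) = 4 + (27 + 19) = 4 + 46 = 50)
j = -84 (j = 4 - 11*8 = 4 - 1*88 = 4 - 88 = -84)
((49 + D) + h)*(z + j) = ((49 + 50) - 41)*(701/117 - 84) = (99 - 41)*(-9127/117) = 58*(-9127/117) = -529366/117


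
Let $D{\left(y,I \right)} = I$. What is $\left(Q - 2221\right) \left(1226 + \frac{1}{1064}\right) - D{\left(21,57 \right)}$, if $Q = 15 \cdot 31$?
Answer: $- \frac{572675297}{266} \approx -2.1529 \cdot 10^{6}$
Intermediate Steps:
$Q = 465$
$\left(Q - 2221\right) \left(1226 + \frac{1}{1064}\right) - D{\left(21,57 \right)} = \left(465 - 2221\right) \left(1226 + \frac{1}{1064}\right) - 57 = - 1756 \left(1226 + \frac{1}{1064}\right) - 57 = \left(-1756\right) \frac{1304465}{1064} - 57 = - \frac{572660135}{266} - 57 = - \frac{572675297}{266}$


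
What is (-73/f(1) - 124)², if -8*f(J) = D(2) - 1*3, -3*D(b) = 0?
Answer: 913936/9 ≈ 1.0155e+5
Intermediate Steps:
D(b) = 0 (D(b) = -⅓*0 = 0)
f(J) = 3/8 (f(J) = -(0 - 1*3)/8 = -(0 - 3)/8 = -⅛*(-3) = 3/8)
(-73/f(1) - 124)² = (-73/3/8 - 124)² = (-73*8/3 - 124)² = (-584/3 - 124)² = (-956/3)² = 913936/9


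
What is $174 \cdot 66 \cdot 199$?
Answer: $2285316$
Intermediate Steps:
$174 \cdot 66 \cdot 199 = 11484 \cdot 199 = 2285316$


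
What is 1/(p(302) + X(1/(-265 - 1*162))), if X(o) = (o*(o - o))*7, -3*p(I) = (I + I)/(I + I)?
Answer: -3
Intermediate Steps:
p(I) = -1/3 (p(I) = -(I + I)/(3*(I + I)) = -2*I/(3*(2*I)) = -2*I*1/(2*I)/3 = -1/3*1 = -1/3)
X(o) = 0 (X(o) = (o*0)*7 = 0*7 = 0)
1/(p(302) + X(1/(-265 - 1*162))) = 1/(-1/3 + 0) = 1/(-1/3) = -3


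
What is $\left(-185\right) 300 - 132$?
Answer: $-55632$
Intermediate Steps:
$\left(-185\right) 300 - 132 = -55500 - 132 = -55632$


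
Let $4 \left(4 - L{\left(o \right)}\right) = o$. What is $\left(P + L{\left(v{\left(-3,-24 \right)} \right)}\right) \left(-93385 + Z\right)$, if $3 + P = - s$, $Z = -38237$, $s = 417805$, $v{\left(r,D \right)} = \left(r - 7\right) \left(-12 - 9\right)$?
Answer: $54999108243$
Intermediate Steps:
$v{\left(r,D \right)} = 147 - 21 r$ ($v{\left(r,D \right)} = \left(-7 + r\right) \left(-21\right) = 147 - 21 r$)
$L{\left(o \right)} = 4 - \frac{o}{4}$
$P = -417808$ ($P = -3 - 417805 = -417808$)
$\left(P + L{\left(v{\left(-3,-24 \right)} \right)}\right) \left(-93385 + Z\right) = \left(-417808 + \left(4 - \frac{147 - -63}{4}\right)\right) \left(-93385 - 38237\right) = \left(-417808 + \left(4 - \frac{147 + 63}{4}\right)\right) \left(-131622\right) = \left(-417808 + \left(4 - \frac{105}{2}\right)\right) \left(-131622\right) = \left(-417808 - \frac{97}{2}\right) \left(-131622\right) = \left(- \frac{835713}{2}\right) \left(-131622\right) = 54999108243$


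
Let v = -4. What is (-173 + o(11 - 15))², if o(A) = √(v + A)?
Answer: 29921 - 692*I*√2 ≈ 29921.0 - 978.64*I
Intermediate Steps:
o(A) = √(-4 + A)
(-173 + o(11 - 15))² = (-173 + √(-4 + (11 - 15)))² = (-173 + √(-4 - 4))² = (-173 + √(-8))² = (-173 + 2*I*√2)²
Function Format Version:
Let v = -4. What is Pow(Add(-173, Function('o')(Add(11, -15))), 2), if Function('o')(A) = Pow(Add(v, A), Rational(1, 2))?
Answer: Add(29921, Mul(-692, I, Pow(2, Rational(1, 2)))) ≈ Add(29921., Mul(-978.64, I))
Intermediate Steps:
Function('o')(A) = Pow(Add(-4, A), Rational(1, 2))
Pow(Add(-173, Function('o')(Add(11, -15))), 2) = Pow(Add(-173, Pow(Add(-4, Add(11, -15)), Rational(1, 2))), 2) = Pow(Add(-173, Pow(Add(-4, -4), Rational(1, 2))), 2) = Pow(Add(-173, Pow(-8, Rational(1, 2))), 2) = Pow(Add(-173, Mul(2, I, Pow(2, Rational(1, 2)))), 2)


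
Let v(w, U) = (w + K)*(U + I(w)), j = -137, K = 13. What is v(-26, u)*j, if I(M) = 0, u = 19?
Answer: 33839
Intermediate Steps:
v(w, U) = U*(13 + w) (v(w, U) = (w + 13)*(U + 0) = (13 + w)*U = U*(13 + w))
v(-26, u)*j = (19*(13 - 26))*(-137) = (19*(-13))*(-137) = -247*(-137) = 33839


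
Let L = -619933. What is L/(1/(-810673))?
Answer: 502562944909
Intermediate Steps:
L/(1/(-810673)) = -619933/(1/(-810673)) = -619933/(-1/810673) = -619933*(-810673) = 502562944909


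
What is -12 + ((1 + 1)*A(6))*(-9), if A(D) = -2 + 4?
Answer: -48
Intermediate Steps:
A(D) = 2
-12 + ((1 + 1)*A(6))*(-9) = -12 + ((1 + 1)*2)*(-9) = -12 + (2*2)*(-9) = -12 + 4*(-9) = -12 - 36 = -48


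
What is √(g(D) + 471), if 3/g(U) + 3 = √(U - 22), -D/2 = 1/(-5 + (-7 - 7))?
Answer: √(471 - 3/(3 - 4*I*√494/19)) ≈ 21.696 - 0.0105*I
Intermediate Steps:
D = 2/19 (D = -2/(-5 + (-7 - 7)) = -2/(-5 - 14) = -2/(-19) = -2*(-1/19) = 2/19 ≈ 0.10526)
g(U) = 3/(-3 + √(-22 + U)) (g(U) = 3/(-3 + √(U - 22)) = 3/(-3 + √(-22 + U)))
√(g(D) + 471) = √(3/(-3 + √(-22 + 2/19)) + 471) = √(3/(-3 + √(-416/19)) + 471) = √(3/(-3 + 4*I*√494/19) + 471) = √(471 + 3/(-3 + 4*I*√494/19))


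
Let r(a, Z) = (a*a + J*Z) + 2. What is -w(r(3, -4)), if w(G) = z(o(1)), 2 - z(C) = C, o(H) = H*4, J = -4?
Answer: 2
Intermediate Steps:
o(H) = 4*H
z(C) = 2 - C
r(a, Z) = 2 + a² - 4*Z (r(a, Z) = (a*a - 4*Z) + 2 = (a² - 4*Z) + 2 = 2 + a² - 4*Z)
w(G) = -2 (w(G) = 2 - 4 = -2)
-w(r(3, -4)) = -1*(-2) = 2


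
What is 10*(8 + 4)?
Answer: 120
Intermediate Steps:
10*(8 + 4) = 10*12 = 120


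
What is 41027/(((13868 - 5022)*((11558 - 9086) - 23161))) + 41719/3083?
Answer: 7635071876545/564234918202 ≈ 13.532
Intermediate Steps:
41027/(((13868 - 5022)*((11558 - 9086) - 23161))) + 41719/3083 = 41027/((8846*(2472 - 23161))) + 41719*(1/3083) = 41027/((8846*(-20689))) + 41719/3083 = 41027/(-183014894) + 41719/3083 = 41027*(-1/183014894) + 41719/3083 = -41027/183014894 + 41719/3083 = 7635071876545/564234918202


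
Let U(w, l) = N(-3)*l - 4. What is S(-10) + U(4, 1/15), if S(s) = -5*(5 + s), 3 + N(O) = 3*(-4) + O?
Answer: 99/5 ≈ 19.800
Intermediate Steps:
N(O) = -15 + O (N(O) = -3 + (3*(-4) + O) = -3 + (-12 + O) = -15 + O)
U(w, l) = -4 - 18*l (U(w, l) = (-15 - 3)*l - 4 = -18*l - 4 = -4 - 18*l)
S(s) = -25 - 5*s
S(-10) + U(4, 1/15) = (-25 - 5*(-10)) + (-4 - 18/15) = (-25 + 50) + (-4 - 18*1/15) = 25 + (-4 - 6/5) = 25 - 26/5 = 99/5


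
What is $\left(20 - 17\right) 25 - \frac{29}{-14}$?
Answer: $\frac{1079}{14} \approx 77.071$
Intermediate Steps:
$\left(20 - 17\right) 25 - \frac{29}{-14} = 3 \cdot 25 - - \frac{29}{14} = 75 + \frac{29}{14} = \frac{1079}{14}$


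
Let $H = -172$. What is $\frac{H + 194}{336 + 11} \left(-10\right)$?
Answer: $- \frac{220}{347} \approx -0.63401$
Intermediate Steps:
$\frac{H + 194}{336 + 11} \left(-10\right) = \frac{-172 + 194}{336 + 11} \left(-10\right) = \frac{22}{347} \left(-10\right) = - \frac{220}{347}$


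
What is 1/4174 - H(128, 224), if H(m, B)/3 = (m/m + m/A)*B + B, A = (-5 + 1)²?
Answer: -28049279/4174 ≈ -6720.0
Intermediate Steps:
A = 16 (A = (-4)² = 16)
H(m, B) = 3*B + 3*B*(1 + m/16) (H(m, B) = 3*((m/m + m/16)*B + B) = 3*((1 + m*(1/16))*B + B) = 3*((1 + m/16)*B + B) = 3*(B*(1 + m/16) + B) = 3*(B + B*(1 + m/16)) = 3*B + 3*B*(1 + m/16))
1/4174 - H(128, 224) = 1/4174 - 3*224*(32 + 128)/16 = 1/4174 - 3*224*160/16 = 1/4174 - 1*6720 = 1/4174 - 6720 = -28049279/4174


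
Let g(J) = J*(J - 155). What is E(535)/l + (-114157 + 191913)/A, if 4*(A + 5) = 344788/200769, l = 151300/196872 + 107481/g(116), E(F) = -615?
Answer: -255721601652347931/15055543553332 ≈ -16985.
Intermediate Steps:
g(J) = J*(-155 + J)
l = -65626661/2854644 (l = 151300/196872 + 107481/((116*(-155 + 116))) = 151300*(1/196872) + 107481/((116*(-39))) = 37825/49218 + 107481/(-4524) = 37825/49218 + 107481*(-1/4524) = 37825/49218 - 35827/1508 = -65626661/2854644 ≈ -22.989)
A = -917648/200769 (A = -5 + (344788/200769)/4 = -5 + (344788*(1/200769))/4 = -5 + (1/4)*(344788/200769) = -5 + 86197/200769 = -917648/200769 ≈ -4.5707)
E(535)/l + (-114157 + 191913)/A = -615/(-65626661/2854644) + (-114157 + 191913)/(-917648/200769) = -615*(-2854644/65626661) + 77756*(-200769/917648) = 1755606060/65626661 - 3902748591/229412 = -255721601652347931/15055543553332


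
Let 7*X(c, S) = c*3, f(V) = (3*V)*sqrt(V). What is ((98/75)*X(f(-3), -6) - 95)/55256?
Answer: -95/55256 - 63*I*sqrt(3)/690700 ≈ -0.0017193 - 0.00015798*I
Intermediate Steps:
f(V) = 3*V**(3/2)
X(c, S) = 3*c/7 (X(c, S) = (c*3)/7 = (3*c)/7 = 3*c/7)
((98/75)*X(f(-3), -6) - 95)/55256 = ((98/75)*(3*(3*(-3)**(3/2))/7) - 95)/55256 = ((98*(1/75))*(3*(3*(-3*I*sqrt(3)))/7) - 95)*(1/55256) = (98*(3*(-9*I*sqrt(3))/7)/75 - 95)*(1/55256) = (98*(-27*I*sqrt(3)/7)/75 - 95)*(1/55256) = (-126*I*sqrt(3)/25 - 95)*(1/55256) = (-95 - 126*I*sqrt(3)/25)*(1/55256) = -95/55256 - 63*I*sqrt(3)/690700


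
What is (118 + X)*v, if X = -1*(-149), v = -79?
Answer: -21093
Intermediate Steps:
X = 149
(118 + X)*v = (118 + 149)*(-79) = 267*(-79) = -21093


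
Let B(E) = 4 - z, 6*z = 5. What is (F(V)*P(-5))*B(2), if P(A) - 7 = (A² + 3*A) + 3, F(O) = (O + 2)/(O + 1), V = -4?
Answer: 380/9 ≈ 42.222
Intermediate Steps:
z = ⅚ (z = (⅙)*5 = ⅚ ≈ 0.83333)
F(O) = (2 + O)/(1 + O)
B(E) = 19/6 (B(E) = 4 - 1*⅚ = 4 - ⅚ = 19/6)
P(A) = 10 + A² + 3*A (P(A) = 7 + ((A² + 3*A) + 3) = 7 + (3 + A² + 3*A) = 10 + A² + 3*A)
(F(V)*P(-5))*B(2) = (((2 - 4)/(1 - 4))*(10 + (-5)² + 3*(-5)))*(19/6) = ((-2/(-3))*(10 + 25 - 15))*(19/6) = (-⅓*(-2)*20)*(19/6) = ((⅔)*20)*(19/6) = (40/3)*(19/6) = 380/9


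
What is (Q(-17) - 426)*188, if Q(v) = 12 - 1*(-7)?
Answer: -76516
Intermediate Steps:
Q(v) = 19 (Q(v) = 12 + 7 = 19)
(Q(-17) - 426)*188 = (19 - 426)*188 = -407*188 = -76516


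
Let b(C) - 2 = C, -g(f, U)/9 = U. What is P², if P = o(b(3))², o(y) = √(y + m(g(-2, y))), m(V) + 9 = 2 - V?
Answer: 1849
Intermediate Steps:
g(f, U) = -9*U
b(C) = 2 + C
m(V) = -7 - V (m(V) = -9 + (2 - V) = -7 - V)
o(y) = √(-7 + 10*y) (o(y) = √(y + (-7 - (-9)*y)) = √(y + (-7 + 9*y)) = √(-7 + 10*y))
P = 43 (P = (√(-7 + 10*(2 + 3)))² = (√(-7 + 10*5))² = (√(-7 + 50))² = (√43)² = 43)
P² = 43² = 1849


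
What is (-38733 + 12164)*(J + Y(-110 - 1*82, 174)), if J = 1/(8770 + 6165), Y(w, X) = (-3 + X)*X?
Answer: -11806625704879/14935 ≈ -7.9053e+8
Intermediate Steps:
Y(w, X) = X*(-3 + X)
J = 1/14935 ≈ 6.6957e-5
(-38733 + 12164)*(J + Y(-110 - 1*82, 174)) = (-38733 + 12164)*(1/14935 + 174*(-3 + 174)) = -26569*(1/14935 + 174*171) = -26569*(1/14935 + 29754) = -26569*444375991/14935 = -11806625704879/14935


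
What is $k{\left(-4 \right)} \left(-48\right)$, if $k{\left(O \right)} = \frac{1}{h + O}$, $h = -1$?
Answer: $\frac{48}{5} \approx 9.6$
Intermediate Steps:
$k{\left(O \right)} = \frac{1}{-1 + O}$
$k{\left(-4 \right)} \left(-48\right) = \frac{1}{-1 - 4} \left(-48\right) = \frac{1}{-5} \left(-48\right) = \left(- \frac{1}{5}\right) \left(-48\right) = \frac{48}{5}$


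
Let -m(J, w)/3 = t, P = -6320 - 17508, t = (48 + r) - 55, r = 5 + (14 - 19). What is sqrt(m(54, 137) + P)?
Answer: I*sqrt(23807) ≈ 154.3*I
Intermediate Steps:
r = 0 (r = 5 - 5 = 0)
t = -7 (t = (48 + 0) - 55 = 48 - 55 = -7)
P = -23828
m(J, w) = 21 (m(J, w) = -3*(-7) = 21)
sqrt(m(54, 137) + P) = sqrt(21 - 23828) = sqrt(-23807) = I*sqrt(23807)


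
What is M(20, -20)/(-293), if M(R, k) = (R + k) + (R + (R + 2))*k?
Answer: 840/293 ≈ 2.8669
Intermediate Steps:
M(R, k) = R + k + k*(2 + 2*R) (M(R, k) = (R + k) + (R + (2 + R))*k = (R + k) + (2 + 2*R)*k = (R + k) + k*(2 + 2*R) = R + k + k*(2 + 2*R))
M(20, -20)/(-293) = (20 + 3*(-20) + 2*20*(-20))/(-293) = (20 - 60 - 800)*(-1/293) = -840*(-1/293) = 840/293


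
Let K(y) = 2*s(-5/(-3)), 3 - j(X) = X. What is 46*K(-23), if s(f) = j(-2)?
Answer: 460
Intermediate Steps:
j(X) = 3 - X
s(f) = 5 (s(f) = 3 - 1*(-2) = 3 + 2 = 5)
K(y) = 10 (K(y) = 2*5 = 10)
46*K(-23) = 46*10 = 460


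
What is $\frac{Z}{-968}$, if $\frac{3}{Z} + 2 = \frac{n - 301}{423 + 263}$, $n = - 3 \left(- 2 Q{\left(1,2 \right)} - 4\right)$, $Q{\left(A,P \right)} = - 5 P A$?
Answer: $\frac{1029}{832964} \approx 0.0012353$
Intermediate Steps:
$Q{\left(A,P \right)} = - 5 A P$
$n = -48$ ($n = - 3 \left(- 2 \left(\left(-5\right) 1 \cdot 2\right) - 4\right) = - 3 \left(\left(-2\right) \left(-10\right) - 4\right) = - 3 \left(20 - 4\right) = \left(-3\right) 16 = -48$)
$Z = - \frac{2058}{1721}$ ($Z = \frac{3}{-2 + \frac{-48 - 301}{423 + 263}} = \frac{3}{-2 - \frac{349}{686}} = \frac{3}{- \frac{1721}{686}} = 3 \left(- \frac{686}{1721}\right) = - \frac{2058}{1721} \approx -1.1958$)
$\frac{Z}{-968} = - \frac{2058}{1721 \left(-968\right)} = \left(- \frac{2058}{1721}\right) \left(- \frac{1}{968}\right) = \frac{1029}{832964}$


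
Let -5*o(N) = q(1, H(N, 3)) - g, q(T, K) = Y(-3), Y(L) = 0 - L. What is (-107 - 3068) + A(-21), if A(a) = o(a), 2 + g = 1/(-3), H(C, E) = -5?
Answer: -47641/15 ≈ -3176.1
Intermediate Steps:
Y(L) = -L
q(T, K) = 3 (q(T, K) = -1*(-3) = 3)
g = -7/3 (g = -2 + 1/(-3) = -2 + 1*(-⅓) = -2 - ⅓ = -7/3 ≈ -2.3333)
o(N) = -16/15 (o(N) = -(3 - 1*(-7/3))/5 = -(3 + 7/3)/5 = -⅕*16/3 = -16/15)
A(a) = -16/15
(-107 - 3068) + A(-21) = (-107 - 3068) - 16/15 = -3175 - 16/15 = -47641/15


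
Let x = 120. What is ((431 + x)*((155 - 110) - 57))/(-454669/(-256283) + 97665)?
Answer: -423635799/6257583466 ≈ -0.067700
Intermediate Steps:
((431 + x)*((155 - 110) - 57))/(-454669/(-256283) + 97665) = ((431 + 120)*((155 - 110) - 57))/(-454669/(-256283) + 97665) = (551*(45 - 57))/(-454669*(-1/256283) + 97665) = (551*(-12))/(454669/256283 + 97665) = -6612/25030333864/256283 = -6612*256283/25030333864 = -423635799/6257583466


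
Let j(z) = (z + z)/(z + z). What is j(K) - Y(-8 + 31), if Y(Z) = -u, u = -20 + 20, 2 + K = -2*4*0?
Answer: 1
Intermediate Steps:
K = -2 (K = -2 - 2*4*0 = -2 - 8*0 = -2 + 0 = -2)
u = 0
j(z) = 1 (j(z) = (2*z)/((2*z)) = (2*z)*(1/(2*z)) = 1)
Y(Z) = 0 (Y(Z) = -1*0 = 0)
j(K) - Y(-8 + 31) = 1 - 1*0 = 1 + 0 = 1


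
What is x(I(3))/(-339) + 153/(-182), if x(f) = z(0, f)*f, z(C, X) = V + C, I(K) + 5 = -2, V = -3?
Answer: -18563/20566 ≈ -0.90261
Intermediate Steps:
I(K) = -7 (I(K) = -5 - 2 = -7)
z(C, X) = -3 + C
x(f) = -3*f (x(f) = (-3 + 0)*f = -3*f)
x(I(3))/(-339) + 153/(-182) = -3*(-7)/(-339) + 153/(-182) = 21*(-1/339) + 153*(-1/182) = -7/113 - 153/182 = -18563/20566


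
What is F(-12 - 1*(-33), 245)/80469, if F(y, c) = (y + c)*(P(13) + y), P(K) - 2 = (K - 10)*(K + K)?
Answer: 26866/80469 ≈ 0.33387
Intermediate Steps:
P(K) = 2 + 2*K*(-10 + K) (P(K) = 2 + (K - 10)*(K + K) = 2 + (-10 + K)*(2*K) = 2 + 2*K*(-10 + K))
F(y, c) = (80 + y)*(c + y) (F(y, c) = (y + c)*((2 - 20*13 + 2*13²) + y) = (c + y)*((2 - 260 + 2*169) + y) = (c + y)*((2 - 260 + 338) + y) = (c + y)*(80 + y) = (80 + y)*(c + y))
F(-12 - 1*(-33), 245)/80469 = ((-12 - 1*(-33))² + 80*245 + 80*(-12 - 1*(-33)) + 245*(-12 - 1*(-33)))/80469 = ((-12 + 33)² + 19600 + 80*(-12 + 33) + 245*(-12 + 33))*(1/80469) = (21² + 19600 + 80*21 + 245*21)*(1/80469) = (441 + 19600 + 1680 + 5145)*(1/80469) = 26866*(1/80469) = 26866/80469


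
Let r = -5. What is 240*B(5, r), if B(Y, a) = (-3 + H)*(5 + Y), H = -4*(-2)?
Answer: 12000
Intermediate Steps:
H = 8
B(Y, a) = 25 + 5*Y (B(Y, a) = (-3 + 8)*(5 + Y) = 5*(5 + Y) = 25 + 5*Y)
240*B(5, r) = 240*(25 + 5*5) = 240*(25 + 25) = 240*50 = 12000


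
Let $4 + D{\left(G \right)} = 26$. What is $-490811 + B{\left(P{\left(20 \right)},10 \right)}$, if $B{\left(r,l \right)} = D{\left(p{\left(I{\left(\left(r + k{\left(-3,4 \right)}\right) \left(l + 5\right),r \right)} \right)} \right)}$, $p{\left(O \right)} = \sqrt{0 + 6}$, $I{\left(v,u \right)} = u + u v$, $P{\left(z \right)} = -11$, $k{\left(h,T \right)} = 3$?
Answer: $-490789$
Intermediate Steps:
$p{\left(O \right)} = \sqrt{6}$
$D{\left(G \right)} = 22$ ($D{\left(G \right)} = -4 + 26 = 22$)
$B{\left(r,l \right)} = 22$
$-490811 + B{\left(P{\left(20 \right)},10 \right)} = -490811 + 22 = -490789$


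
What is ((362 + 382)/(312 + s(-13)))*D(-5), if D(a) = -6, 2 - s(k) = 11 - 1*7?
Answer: -72/5 ≈ -14.400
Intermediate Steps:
s(k) = -2 (s(k) = 2 - (11 - 1*7) = 2 - (11 - 7) = 2 - 1*4 = 2 - 4 = -2)
((362 + 382)/(312 + s(-13)))*D(-5) = ((362 + 382)/(312 - 2))*(-6) = (744/310)*(-6) = (744*(1/310))*(-6) = (12/5)*(-6) = -72/5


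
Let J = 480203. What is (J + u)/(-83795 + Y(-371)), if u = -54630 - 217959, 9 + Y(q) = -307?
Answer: -207614/84111 ≈ -2.4683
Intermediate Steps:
Y(q) = -316 (Y(q) = -9 - 307 = -316)
u = -272589
(J + u)/(-83795 + Y(-371)) = (480203 - 272589)/(-83795 - 316) = 207614/(-84111) = 207614*(-1/84111) = -207614/84111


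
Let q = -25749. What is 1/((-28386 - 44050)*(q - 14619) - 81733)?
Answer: 1/2924014715 ≈ 3.4200e-10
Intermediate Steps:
1/((-28386 - 44050)*(q - 14619) - 81733) = 1/((-28386 - 44050)*(-25749 - 14619) - 81733) = 1/(-72436*(-40368) - 81733) = 1/(2924096448 - 81733) = 1/2924014715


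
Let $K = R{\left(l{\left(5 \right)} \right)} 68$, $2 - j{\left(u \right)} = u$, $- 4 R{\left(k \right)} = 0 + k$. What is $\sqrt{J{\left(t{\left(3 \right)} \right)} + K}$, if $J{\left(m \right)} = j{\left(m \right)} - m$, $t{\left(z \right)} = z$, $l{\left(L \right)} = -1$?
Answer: $\sqrt{13} \approx 3.6056$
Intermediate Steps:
$R{\left(k \right)} = - \frac{k}{4}$ ($R{\left(k \right)} = - \frac{0 + k}{4} = - \frac{k}{4}$)
$j{\left(u \right)} = 2 - u$
$J{\left(m \right)} = 2 - 2 m$ ($J{\left(m \right)} = \left(2 - m\right) - m = 2 - 2 m$)
$K = 17$ ($K = \left(- \frac{1}{4}\right) \left(-1\right) 68 = \frac{1}{4} \cdot 68 = 17$)
$\sqrt{J{\left(t{\left(3 \right)} \right)} + K} = \sqrt{\left(2 - 6\right) + 17} = \sqrt{-4 + 17} = \sqrt{13}$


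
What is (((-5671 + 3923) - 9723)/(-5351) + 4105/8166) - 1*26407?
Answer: -1153771658221/43696266 ≈ -26404.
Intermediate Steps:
(((-5671 + 3923) - 9723)/(-5351) + 4105/8166) - 1*26407 = ((-1748 - 9723)*(-1/5351) + 4105*(1/8166)) - 26407 = (-11471*(-1/5351) + 4105/8166) - 26407 = (11471/5351 + 4105/8166) - 26407 = 115638041/43696266 - 26407 = -1153771658221/43696266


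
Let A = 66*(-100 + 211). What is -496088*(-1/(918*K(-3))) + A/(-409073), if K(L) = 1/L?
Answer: -101469224090/62588169 ≈ -1621.2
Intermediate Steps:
A = 7326 (A = 66*111 = 7326)
-496088*(-1/(918*K(-3))) + A/(-409073) = -496088/(-27*34/(-3)) + 7326/(-409073) = -496088/((-918*(-⅓))) + 7326*(-1/409073) = -496088/306 - 7326/409073 = -496088*1/306 - 7326/409073 = -248044/153 - 7326/409073 = -101469224090/62588169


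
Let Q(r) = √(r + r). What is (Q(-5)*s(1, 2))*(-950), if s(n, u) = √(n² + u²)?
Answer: -4750*I*√2 ≈ -6717.5*I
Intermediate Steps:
Q(r) = √2*√r (Q(r) = √(2*r) = √2*√r)
(Q(-5)*s(1, 2))*(-950) = ((√2*√(-5))*√(1² + 2²))*(-950) = ((√2*(I*√5))*√(1 + 4))*(-950) = ((I*√10)*√5)*(-950) = (5*I*√2)*(-950) = -4750*I*√2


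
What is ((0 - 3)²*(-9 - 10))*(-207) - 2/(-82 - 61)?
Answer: 5061773/143 ≈ 35397.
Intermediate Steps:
((0 - 3)²*(-9 - 10))*(-207) - 2/(-82 - 61) = ((-3)²*(-19))*(-207) - 2/(-143) = (9*(-19))*(-207) - 2*(-1/143) = -171*(-207) + 2/143 = 35397 + 2/143 = 5061773/143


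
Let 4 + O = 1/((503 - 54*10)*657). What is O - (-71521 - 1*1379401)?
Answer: 35270365661/24309 ≈ 1.4509e+6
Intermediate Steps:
O = -97237/24309 (O = -4 + 1/((503 - 54*10)*657) = -4 + 1/((503 - 540)*657) = -4 + 1/(-37*657) = -4 + 1/(-24309) = -4 - 1/24309 = -97237/24309 ≈ -4.0000)
O - (-71521 - 1*1379401) = -97237/24309 - (-71521 - 1*1379401) = -97237/24309 - (-71521 - 1379401) = -97237/24309 - 1*(-1450922) = -97237/24309 + 1450922 = 35270365661/24309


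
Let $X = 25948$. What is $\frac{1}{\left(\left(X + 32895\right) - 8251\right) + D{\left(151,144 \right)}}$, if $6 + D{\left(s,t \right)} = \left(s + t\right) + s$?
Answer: $\frac{1}{51032} \approx 1.9596 \cdot 10^{-5}$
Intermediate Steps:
$D{\left(s,t \right)} = -6 + t + 2 s$ ($D{\left(s,t \right)} = -6 + \left(\left(s + t\right) + s\right) = -6 + \left(t + 2 s\right) = -6 + t + 2 s$)
$\frac{1}{\left(\left(X + 32895\right) - 8251\right) + D{\left(151,144 \right)}} = \frac{1}{\left(\left(25948 + 32895\right) - 8251\right) + \left(-6 + 144 + 2 \cdot 151\right)} = \frac{1}{\left(58843 - 8251\right) + \left(-6 + 144 + 302\right)} = \frac{1}{50592 + 440} = \frac{1}{51032}$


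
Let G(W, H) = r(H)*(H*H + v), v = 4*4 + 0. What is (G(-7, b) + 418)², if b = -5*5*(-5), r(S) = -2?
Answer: 952586496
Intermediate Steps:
v = 16 (v = 16 + 0 = 16)
b = 125 (b = -25*(-5) = 125)
G(W, H) = -32 - 2*H² (G(W, H) = -2*(H*H + 16) = -2*(H² + 16) = -2*(16 + H²) = -32 - 2*H²)
(G(-7, b) + 418)² = ((-32 - 2*125²) + 418)² = ((-32 - 2*15625) + 418)² = ((-32 - 31250) + 418)² = (-31282 + 418)² = (-30864)² = 952586496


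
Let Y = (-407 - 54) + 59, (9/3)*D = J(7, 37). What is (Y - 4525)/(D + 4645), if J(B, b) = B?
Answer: -14781/13942 ≈ -1.0602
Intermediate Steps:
D = 7/3 (D = (1/3)*7 = 7/3 ≈ 2.3333)
Y = -402 (Y = -461 + 59 = -402)
(Y - 4525)/(D + 4645) = (-402 - 4525)/(7/3 + 4645) = -4927/13942/3 = -4927*3/13942 = -14781/13942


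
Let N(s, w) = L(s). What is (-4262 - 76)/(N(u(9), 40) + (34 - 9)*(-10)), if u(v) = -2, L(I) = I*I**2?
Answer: 723/43 ≈ 16.814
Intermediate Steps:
L(I) = I**3
N(s, w) = s**3
(-4262 - 76)/(N(u(9), 40) + (34 - 9)*(-10)) = (-4262 - 76)/((-2)**3 + (34 - 9)*(-10)) = -4338/(-8 + 25*(-10)) = -4338/(-8 - 250) = -4338/(-258) = -4338*(-1/258) = 723/43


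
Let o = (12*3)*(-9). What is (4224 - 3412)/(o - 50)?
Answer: -406/187 ≈ -2.1711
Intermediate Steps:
o = -324 (o = 36*(-9) = -324)
(4224 - 3412)/(o - 50) = (4224 - 3412)/(-324 - 50) = 812/(-374) = 812*(-1/374) = -406/187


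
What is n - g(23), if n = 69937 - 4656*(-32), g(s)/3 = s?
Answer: 218860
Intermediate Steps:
g(s) = 3*s
n = 218929 (n = 69937 + 148992 = 218929)
n - g(23) = 218929 - 3*23 = 218929 - 1*69 = 218929 - 69 = 218860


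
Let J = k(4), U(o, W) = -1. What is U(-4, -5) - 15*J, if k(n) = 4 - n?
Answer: -1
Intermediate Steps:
J = 0 (J = 4 - 1*4 = 4 - 4 = 0)
U(-4, -5) - 15*J = -1 - 15*0 = -1 + 0 = -1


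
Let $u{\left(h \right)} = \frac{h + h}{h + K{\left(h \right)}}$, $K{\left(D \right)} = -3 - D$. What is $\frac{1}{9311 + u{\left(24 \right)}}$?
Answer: $\frac{1}{9295} \approx 0.00010758$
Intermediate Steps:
$u{\left(h \right)} = - \frac{2 h}{3}$ ($u{\left(h \right)} = \frac{h + h}{h - \left(3 + h\right)} = \frac{2 h}{-3} = 2 h \left(- \frac{1}{3}\right) = - \frac{2 h}{3}$)
$\frac{1}{9311 + u{\left(24 \right)}} = \frac{1}{9311 - 16} = \frac{1}{9295}$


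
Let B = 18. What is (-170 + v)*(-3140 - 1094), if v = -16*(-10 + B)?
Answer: 1261732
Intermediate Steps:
v = -128 (v = -16*(-10 + 18) = -16*8 = -128)
(-170 + v)*(-3140 - 1094) = (-170 - 128)*(-3140 - 1094) = -298*(-4234) = 1261732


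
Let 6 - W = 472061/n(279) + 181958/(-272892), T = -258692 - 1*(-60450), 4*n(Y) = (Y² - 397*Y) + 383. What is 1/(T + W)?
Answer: -4439816394/879870838974479 ≈ -5.0460e-6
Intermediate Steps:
n(Y) = 383/4 - 397*Y/4 + Y²/4 (n(Y) = ((Y² - 397*Y) + 383)/4 = (383 + Y² - 397*Y)/4 = 383/4 - 397*Y/4 + Y²/4)
T = -198242 (T = -258692 + 60450 = -198242)
W = 287242604869/4439816394 (W = 6 - (472061/(383/4 - 397/4*279 + (¼)*279²) + 181958/(-272892)) = 6 - (472061/(383/4 - 110763/4 + (¼)*77841) + 181958*(-1/272892)) = 6 - (472061/(383/4 - 110763/4 + 77841/4) - 90979/136446) = 6 - (472061/(-32539/4) - 90979/136446) = 6 - (472061*(-4/32539) - 90979/136446) = 6 - (-1888244/32539 - 90979/136446) = 6 - 1*(-260603706505/4439816394) = 6 + 260603706505/4439816394 = 287242604869/4439816394 ≈ 64.697)
1/(T + W) = 1/(-198242 + 287242604869/4439816394) = 1/(-879870838974479/4439816394) = -4439816394/879870838974479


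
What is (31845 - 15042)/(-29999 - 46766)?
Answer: -16803/76765 ≈ -0.21889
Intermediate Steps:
(31845 - 15042)/(-29999 - 46766) = 16803/(-76765) = 16803*(-1/76765) = -16803/76765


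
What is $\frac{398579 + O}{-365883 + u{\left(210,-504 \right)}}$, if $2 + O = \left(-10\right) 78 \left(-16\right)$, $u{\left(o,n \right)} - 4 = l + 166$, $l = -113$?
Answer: $- \frac{137019}{121942} \approx -1.1236$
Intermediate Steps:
$u{\left(o,n \right)} = 57$ ($u{\left(o,n \right)} = 4 + \left(-113 + 166\right) = 4 + 53 = 57$)
$O = 12478$ ($O = -2 + \left(-10\right) 78 \left(-16\right) = -2 - -12480 = -2 + 12480 = 12478$)
$\frac{398579 + O}{-365883 + u{\left(210,-504 \right)}} = \frac{398579 + 12478}{-365883 + 57} = \frac{411057}{-365826} = 411057 \left(- \frac{1}{365826}\right) = - \frac{137019}{121942}$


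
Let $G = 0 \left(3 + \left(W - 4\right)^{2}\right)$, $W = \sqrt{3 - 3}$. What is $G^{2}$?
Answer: $0$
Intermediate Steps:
$W = 0$ ($W = \sqrt{0} = 0$)
$G = 0$ ($G = 0 \left(3 + \left(0 - 4\right)^{2}\right) = 0 \left(3 + \left(-4\right)^{2}\right) = 0 \left(3 + 16\right) = 0 \cdot 19 = 0$)
$G^{2} = 0^{2} = 0$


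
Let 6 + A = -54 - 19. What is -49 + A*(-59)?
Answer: 4612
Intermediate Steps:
A = -79 (A = -6 + (-54 - 19) = -6 - 73 = -79)
-49 + A*(-59) = -49 - 79*(-59) = -49 + 4661 = 4612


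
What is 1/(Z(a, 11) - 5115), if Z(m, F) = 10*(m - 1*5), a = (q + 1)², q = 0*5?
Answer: -1/5155 ≈ -0.00019399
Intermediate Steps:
q = 0
a = 1 (a = (0 + 1)² = 1² = 1)
Z(m, F) = -50 + 10*m (Z(m, F) = 10*(m - 5) = 10*(-5 + m) = -50 + 10*m)
1/(Z(a, 11) - 5115) = 1/((-50 + 10*1) - 5115) = 1/((-50 + 10) - 5115) = 1/(-40 - 5115) = 1/(-5155) = -1/5155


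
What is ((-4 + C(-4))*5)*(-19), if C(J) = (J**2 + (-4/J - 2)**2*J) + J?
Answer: -380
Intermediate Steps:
C(J) = J + J**2 + J*(-2 - 4/J)**2 (C(J) = (J**2 + (-2 - 4/J)**2*J) + J = (J**2 + J*(-2 - 4/J)**2) + J = J + J**2 + J*(-2 - 4/J)**2)
((-4 + C(-4))*5)*(-19) = ((-4 + (-4 + (-4)**2 + 4*(2 - 4)**2/(-4)))*5)*(-19) = ((-4 + (-4 + 16 + 4*(-1/4)*(-2)**2))*5)*(-19) = ((-4 + (-4 + 16 + 4*(-1/4)*4))*5)*(-19) = ((-4 + (-4 + 16 - 4))*5)*(-19) = ((-4 + 8)*5)*(-19) = (4*5)*(-19) = 20*(-19) = -380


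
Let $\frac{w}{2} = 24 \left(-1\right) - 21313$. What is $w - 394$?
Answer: $-43068$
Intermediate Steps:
$w = -42674$ ($w = 2 \left(24 \left(-1\right) - 21313\right) = 2 \left(-24 - 21313\right) = 2 \left(-21337\right) = -42674$)
$w - 394 = -42674 - 394 = -43068$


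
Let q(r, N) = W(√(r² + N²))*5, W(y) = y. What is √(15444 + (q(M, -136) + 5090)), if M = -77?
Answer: √(20534 + 25*√977) ≈ 146.00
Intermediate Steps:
q(r, N) = 5*√(N² + r²) (q(r, N) = √(r² + N²)*5 = √(N² + r²)*5 = 5*√(N² + r²))
√(15444 + (q(M, -136) + 5090)) = √(15444 + (5*√((-136)² + (-77)²) + 5090)) = √(15444 + (5*√(18496 + 5929) + 5090)) = √(15444 + (5*√24425 + 5090)) = √(15444 + (5*(5*√977) + 5090)) = √(15444 + (25*√977 + 5090)) = √(15444 + (5090 + 25*√977)) = √(20534 + 25*√977)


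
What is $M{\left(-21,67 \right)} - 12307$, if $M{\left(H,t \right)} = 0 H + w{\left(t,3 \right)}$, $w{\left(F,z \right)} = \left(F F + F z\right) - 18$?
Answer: $-7635$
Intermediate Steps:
$w{\left(F,z \right)} = -18 + F^{2} + F z$ ($w{\left(F,z \right)} = \left(F^{2} + F z\right) - 18 = -18 + F^{2} + F z$)
$M{\left(H,t \right)} = -18 + t^{2} + 3 t$ ($M{\left(H,t \right)} = 0 H + \left(-18 + t^{2} + t 3\right) = 0 + \left(-18 + t^{2} + 3 t\right) = -18 + t^{2} + 3 t$)
$M{\left(-21,67 \right)} - 12307 = \left(-18 + 67^{2} + 3 \cdot 67\right) - 12307 = \left(-18 + 4489 + 201\right) - 12307 = 4672 - 12307 = -7635$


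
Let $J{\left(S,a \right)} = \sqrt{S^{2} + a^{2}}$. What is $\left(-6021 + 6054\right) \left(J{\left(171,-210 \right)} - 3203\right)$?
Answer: $-105699 + 99 \sqrt{8149} \approx -96762.0$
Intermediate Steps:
$\left(-6021 + 6054\right) \left(J{\left(171,-210 \right)} - 3203\right) = \left(-6021 + 6054\right) \left(\sqrt{171^{2} + \left(-210\right)^{2}} - 3203\right) = 33 \left(\sqrt{29241 + 44100} - 3203\right) = 33 \left(\sqrt{73341} - 3203\right) = 33 \left(3 \sqrt{8149} - 3203\right) = 33 \left(-3203 + 3 \sqrt{8149}\right) = -105699 + 99 \sqrt{8149}$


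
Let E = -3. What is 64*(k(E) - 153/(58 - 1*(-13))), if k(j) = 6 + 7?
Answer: 49280/71 ≈ 694.08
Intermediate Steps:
k(j) = 13
64*(k(E) - 153/(58 - 1*(-13))) = 64*(13 - 153/(58 - 1*(-13))) = 64*(13 - 153/(58 + 13)) = 64*(13 - 153/71) = 64*(770/71) = 49280/71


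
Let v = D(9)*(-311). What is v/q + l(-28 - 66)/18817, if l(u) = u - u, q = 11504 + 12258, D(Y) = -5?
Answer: 1555/23762 ≈ 0.065441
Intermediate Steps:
q = 23762
v = 1555 (v = -5*(-311) = 1555)
l(u) = 0
v/q + l(-28 - 66)/18817 = 1555/23762 + 0/18817 = 1555*(1/23762) + 0*(1/18817) = 1555/23762 + 0 = 1555/23762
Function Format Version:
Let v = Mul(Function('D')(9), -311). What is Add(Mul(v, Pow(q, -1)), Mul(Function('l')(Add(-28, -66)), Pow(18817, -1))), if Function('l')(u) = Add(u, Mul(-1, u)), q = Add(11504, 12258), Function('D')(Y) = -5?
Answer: Rational(1555, 23762) ≈ 0.065441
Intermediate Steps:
q = 23762
v = 1555 (v = Mul(-5, -311) = 1555)
Function('l')(u) = 0
Add(Mul(v, Pow(q, -1)), Mul(Function('l')(Add(-28, -66)), Pow(18817, -1))) = Add(Mul(1555, Pow(23762, -1)), Mul(0, Pow(18817, -1))) = Add(Mul(1555, Rational(1, 23762)), Mul(0, Rational(1, 18817))) = Add(Rational(1555, 23762), 0) = Rational(1555, 23762)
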